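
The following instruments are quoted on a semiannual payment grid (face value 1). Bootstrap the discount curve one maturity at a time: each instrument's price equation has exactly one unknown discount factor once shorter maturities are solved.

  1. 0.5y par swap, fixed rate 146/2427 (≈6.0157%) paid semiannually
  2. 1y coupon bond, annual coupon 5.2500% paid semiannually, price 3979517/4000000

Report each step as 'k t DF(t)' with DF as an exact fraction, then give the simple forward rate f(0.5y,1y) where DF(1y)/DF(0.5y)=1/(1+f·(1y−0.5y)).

1 1/2 2427/2500
2 1 4723/5000
f(0.5y,1y) = ((2427/2500)/(4723/5000) − 1)/(1/2) = 262/4723 ≈ 5.5473%

step 1 [0.5y] swap r/2=73/2427: DF=(1 − 73/2427·(0))/(1+73/2427) = 2427/2500 ≈ 0.970800
step 2 [1y] bond c/2=21/800: DF=(3979517/4000000 − 21/800·(0.970800))/(1+21/800) = 4723/5000 ≈ 0.944600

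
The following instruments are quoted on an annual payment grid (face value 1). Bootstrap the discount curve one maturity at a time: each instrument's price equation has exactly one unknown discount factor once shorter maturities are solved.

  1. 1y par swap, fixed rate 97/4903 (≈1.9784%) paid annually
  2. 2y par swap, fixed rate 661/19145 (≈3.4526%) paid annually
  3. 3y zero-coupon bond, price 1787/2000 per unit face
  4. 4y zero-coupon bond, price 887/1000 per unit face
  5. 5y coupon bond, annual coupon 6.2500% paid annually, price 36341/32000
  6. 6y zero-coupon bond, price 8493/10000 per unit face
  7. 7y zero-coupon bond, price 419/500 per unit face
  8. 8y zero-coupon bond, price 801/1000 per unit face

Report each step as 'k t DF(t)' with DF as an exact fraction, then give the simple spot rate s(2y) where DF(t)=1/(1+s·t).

1 1 4903/5000
2 2 9339/10000
3 3 1787/2000
4 4 887/1000
5 5 1703/2000
6 6 8493/10000
7 7 419/500
8 8 801/1000
s(2y) = (1/(9339/10000) − 1)/(2) = 661/18678 ≈ 3.5389%

step 1 [1y] swap r/1=97/4903: DF=(1 − 97/4903·(0))/(1+97/4903) = 4903/5000 ≈ 0.980600
step 2 [2y] swap r/1=661/19145: DF=(1 − 661/19145·(0.980600))/(1+661/19145) = 9339/10000 ≈ 0.933900
step 3 [3y] zero: DF = P = 1787/2000 ≈ 0.893500
step 4 [4y] zero: DF = P = 887/1000 ≈ 0.887000
step 5 [5y] bond c/1=1/16: DF=(36341/32000 − 1/16·(0.980600+0.933900+0.893500+0.887000))/(1+1/16) = 1703/2000 ≈ 0.851500
step 6 [6y] zero: DF = P = 8493/10000 ≈ 0.849300
step 7 [7y] zero: DF = P = 419/500 ≈ 0.838000
step 8 [8y] zero: DF = P = 801/1000 ≈ 0.801000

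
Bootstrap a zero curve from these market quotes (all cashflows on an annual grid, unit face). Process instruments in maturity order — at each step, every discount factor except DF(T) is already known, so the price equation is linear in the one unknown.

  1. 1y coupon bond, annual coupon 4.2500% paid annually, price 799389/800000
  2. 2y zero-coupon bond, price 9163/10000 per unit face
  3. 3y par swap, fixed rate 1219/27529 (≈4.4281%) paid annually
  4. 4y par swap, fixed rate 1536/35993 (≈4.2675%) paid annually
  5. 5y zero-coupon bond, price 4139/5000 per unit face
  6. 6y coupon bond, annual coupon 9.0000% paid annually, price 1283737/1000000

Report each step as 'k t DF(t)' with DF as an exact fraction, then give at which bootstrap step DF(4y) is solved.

1 1 1917/2000
2 2 9163/10000
3 3 8781/10000
4 4 529/625
5 5 4139/5000
6 6 4061/5000
DF(4y) is solved at step 4

step 1 [1y] bond c/1=17/400: DF=(799389/800000 − 17/400·(0))/(1+17/400) = 1917/2000 ≈ 0.958500
step 2 [2y] zero: DF = P = 9163/10000 ≈ 0.916300
step 3 [3y] swap r/1=1219/27529: DF=(1 − 1219/27529·(0.958500+0.916300))/(1+1219/27529) = 8781/10000 ≈ 0.878100
step 4 [4y] swap r/1=1536/35993: DF=(1 − 1536/35993·(0.958500+0.916300+0.878100))/(1+1536/35993) = 529/625 ≈ 0.846400
step 5 [5y] zero: DF = P = 4139/5000 ≈ 0.827800
step 6 [6y] bond c/1=9/100: DF=(1283737/1000000 − 9/100·(0.958500+0.916300+0.878100+0.846400+0.827800))/(1+9/100) = 4061/5000 ≈ 0.812200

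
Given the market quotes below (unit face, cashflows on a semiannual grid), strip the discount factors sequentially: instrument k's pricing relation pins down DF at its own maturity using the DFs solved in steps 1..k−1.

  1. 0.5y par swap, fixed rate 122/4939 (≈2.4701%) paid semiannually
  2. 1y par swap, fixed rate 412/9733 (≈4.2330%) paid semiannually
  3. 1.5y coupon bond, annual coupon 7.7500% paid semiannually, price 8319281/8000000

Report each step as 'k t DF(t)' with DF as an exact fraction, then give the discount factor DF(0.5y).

1 1/2 4939/5000
2 1 2397/2500
3 3/2 1857/2000
DF(0.5y) = 4939/5000 ≈ 0.987800

step 1 [0.5y] swap r/2=61/4939: DF=(1 − 61/4939·(0))/(1+61/4939) = 4939/5000 ≈ 0.987800
step 2 [1y] swap r/2=206/9733: DF=(1 − 206/9733·(0.987800))/(1+206/9733) = 2397/2500 ≈ 0.958800
step 3 [1.5y] bond c/2=31/800: DF=(8319281/8000000 − 31/800·(0.987800+0.958800))/(1+31/800) = 1857/2000 ≈ 0.928500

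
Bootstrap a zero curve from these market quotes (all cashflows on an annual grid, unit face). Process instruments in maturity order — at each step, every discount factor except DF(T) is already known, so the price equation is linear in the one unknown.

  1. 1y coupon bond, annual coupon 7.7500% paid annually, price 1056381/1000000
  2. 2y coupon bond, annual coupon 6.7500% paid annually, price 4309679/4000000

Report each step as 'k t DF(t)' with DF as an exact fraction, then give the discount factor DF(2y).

step 1 [1y] bond c/1=31/400: DF=(1056381/1000000 − 31/400·(0))/(1+31/400) = 2451/2500 ≈ 0.980400
step 2 [2y] bond c/1=27/400: DF=(4309679/4000000 − 27/400·(0.980400))/(1+27/400) = 9473/10000 ≈ 0.947300

1 1 2451/2500
2 2 9473/10000
DF(2y) = 9473/10000 ≈ 0.947300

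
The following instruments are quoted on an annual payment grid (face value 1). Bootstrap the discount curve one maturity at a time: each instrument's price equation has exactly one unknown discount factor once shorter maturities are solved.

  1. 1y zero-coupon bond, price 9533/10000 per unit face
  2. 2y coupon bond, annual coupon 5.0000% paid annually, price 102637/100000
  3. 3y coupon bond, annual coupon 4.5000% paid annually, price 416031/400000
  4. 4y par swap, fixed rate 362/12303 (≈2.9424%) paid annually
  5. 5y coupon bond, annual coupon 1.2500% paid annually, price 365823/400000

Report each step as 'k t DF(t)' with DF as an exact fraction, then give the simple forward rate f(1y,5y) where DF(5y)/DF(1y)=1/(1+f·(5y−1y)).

step 1 [1y] zero: DF = P = 9533/10000 ≈ 0.953300
step 2 [2y] bond c/1=1/20: DF=(102637/100000 − 1/20·(0.953300))/(1+1/20) = 9321/10000 ≈ 0.932100
step 3 [3y] bond c/1=9/200: DF=(416031/400000 − 9/200·(0.953300+0.932100))/(1+9/200) = 9141/10000 ≈ 0.914100
step 4 [4y] swap r/1=362/12303: DF=(1 − 362/12303·(0.953300+0.932100+0.914100))/(1+362/12303) = 4457/5000 ≈ 0.891400
step 5 [5y] bond c/1=1/80: DF=(365823/400000 − 1/80·(0.953300+0.932100+0.914100+0.891400))/(1+1/80) = 8577/10000 ≈ 0.857700

1 1 9533/10000
2 2 9321/10000
3 3 9141/10000
4 4 4457/5000
5 5 8577/10000
f(1y,5y) = ((9533/10000)/(8577/10000) − 1)/(4) = 239/8577 ≈ 2.7865%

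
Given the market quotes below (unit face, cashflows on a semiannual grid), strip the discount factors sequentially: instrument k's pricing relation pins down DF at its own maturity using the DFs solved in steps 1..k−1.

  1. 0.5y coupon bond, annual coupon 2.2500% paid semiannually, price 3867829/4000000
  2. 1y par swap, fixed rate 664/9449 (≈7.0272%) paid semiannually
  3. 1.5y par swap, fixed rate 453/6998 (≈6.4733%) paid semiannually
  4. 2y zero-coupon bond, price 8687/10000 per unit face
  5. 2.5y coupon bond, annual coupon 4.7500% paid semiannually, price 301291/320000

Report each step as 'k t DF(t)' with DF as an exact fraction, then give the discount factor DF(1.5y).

1 1/2 4781/5000
2 1 1167/1250
3 3/2 4547/5000
4 2 8687/10000
5 5/2 4173/5000
DF(1.5y) = 4547/5000 ≈ 0.909400

step 1 [0.5y] bond c/2=9/800: DF=(3867829/4000000 − 9/800·(0))/(1+9/800) = 4781/5000 ≈ 0.956200
step 2 [1y] swap r/2=332/9449: DF=(1 − 332/9449·(0.956200))/(1+332/9449) = 1167/1250 ≈ 0.933600
step 3 [1.5y] swap r/2=453/13996: DF=(1 − 453/13996·(0.956200+0.933600))/(1+453/13996) = 4547/5000 ≈ 0.909400
step 4 [2y] zero: DF = P = 8687/10000 ≈ 0.868700
step 5 [2.5y] bond c/2=19/800: DF=(301291/320000 − 19/800·(0.956200+0.933600+0.909400+0.868700))/(1+19/800) = 4173/5000 ≈ 0.834600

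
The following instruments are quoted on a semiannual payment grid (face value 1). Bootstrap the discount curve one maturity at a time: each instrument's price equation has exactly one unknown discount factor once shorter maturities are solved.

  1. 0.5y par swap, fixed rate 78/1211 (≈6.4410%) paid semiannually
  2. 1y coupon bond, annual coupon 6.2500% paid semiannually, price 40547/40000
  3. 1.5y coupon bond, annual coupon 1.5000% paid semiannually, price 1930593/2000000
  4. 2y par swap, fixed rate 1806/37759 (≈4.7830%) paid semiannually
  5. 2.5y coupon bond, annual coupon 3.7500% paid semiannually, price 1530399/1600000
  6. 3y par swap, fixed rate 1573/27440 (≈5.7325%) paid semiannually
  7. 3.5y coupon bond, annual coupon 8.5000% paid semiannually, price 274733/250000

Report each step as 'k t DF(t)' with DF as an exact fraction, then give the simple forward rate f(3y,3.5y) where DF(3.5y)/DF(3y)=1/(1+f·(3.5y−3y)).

1 1/2 1211/1250
2 1 596/625
3 3/2 4719/5000
4 2 9097/10000
5 5/2 4347/5000
6 3 8427/10000
7 7/2 519/625
f(3y,3.5y) = ((8427/10000)/(519/625) − 1)/(1/2) = 41/1384 ≈ 2.9624%

step 1 [0.5y] swap r/2=39/1211: DF=(1 − 39/1211·(0))/(1+39/1211) = 1211/1250 ≈ 0.968800
step 2 [1y] bond c/2=1/32: DF=(40547/40000 − 1/32·(0.968800))/(1+1/32) = 596/625 ≈ 0.953600
step 3 [1.5y] bond c/2=3/400: DF=(1930593/2000000 − 3/400·(0.968800+0.953600))/(1+3/400) = 4719/5000 ≈ 0.943800
step 4 [2y] swap r/2=903/37759: DF=(1 − 903/37759·(0.968800+0.953600+0.943800))/(1+903/37759) = 9097/10000 ≈ 0.909700
step 5 [2.5y] bond c/2=3/160: DF=(1530399/1600000 − 3/160·(0.968800+0.953600+0.943800+0.909700))/(1+3/160) = 4347/5000 ≈ 0.869400
step 6 [3y] swap r/2=1573/54880: DF=(1 − 1573/54880·(0.968800+0.953600+0.943800+0.909700+0.869400))/(1+1573/54880) = 8427/10000 ≈ 0.842700
step 7 [3.5y] bond c/2=17/400: DF=(274733/250000 − 17/400·(0.968800+0.953600+0.943800+0.909700+0.869400+0.842700))/(1+17/400) = 519/625 ≈ 0.830400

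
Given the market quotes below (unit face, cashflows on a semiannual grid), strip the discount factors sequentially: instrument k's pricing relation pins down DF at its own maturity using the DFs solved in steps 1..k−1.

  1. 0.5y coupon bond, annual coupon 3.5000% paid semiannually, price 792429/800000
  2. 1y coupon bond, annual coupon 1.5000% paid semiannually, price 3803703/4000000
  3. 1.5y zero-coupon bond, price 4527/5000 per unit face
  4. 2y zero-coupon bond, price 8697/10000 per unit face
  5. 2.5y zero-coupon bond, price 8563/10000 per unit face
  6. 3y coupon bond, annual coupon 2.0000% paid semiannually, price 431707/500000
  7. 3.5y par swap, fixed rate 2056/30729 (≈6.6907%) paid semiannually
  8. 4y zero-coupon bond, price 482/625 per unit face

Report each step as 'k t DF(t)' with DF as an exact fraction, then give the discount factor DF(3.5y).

step 1 [0.5y] bond c/2=7/400: DF=(792429/800000 − 7/400·(0))/(1+7/400) = 1947/2000 ≈ 0.973500
step 2 [1y] bond c/2=3/400: DF=(3803703/4000000 − 3/400·(0.973500))/(1+3/400) = 4683/5000 ≈ 0.936600
step 3 [1.5y] zero: DF = P = 4527/5000 ≈ 0.905400
step 4 [2y] zero: DF = P = 8697/10000 ≈ 0.869700
step 5 [2.5y] zero: DF = P = 8563/10000 ≈ 0.856300
step 6 [3y] bond c/2=1/100: DF=(431707/500000 − 1/100·(0.973500+0.936600+0.905400+0.869700+0.856300))/(1+1/100) = 8099/10000 ≈ 0.809900
step 7 [3.5y] swap r/2=1028/30729: DF=(1 − 1028/30729·(0.973500+0.936600+0.905400+0.869700+0.856300+0.809900))/(1+1028/30729) = 993/1250 ≈ 0.794400
step 8 [4y] zero: DF = P = 482/625 ≈ 0.771200

1 1/2 1947/2000
2 1 4683/5000
3 3/2 4527/5000
4 2 8697/10000
5 5/2 8563/10000
6 3 8099/10000
7 7/2 993/1250
8 4 482/625
DF(3.5y) = 993/1250 ≈ 0.794400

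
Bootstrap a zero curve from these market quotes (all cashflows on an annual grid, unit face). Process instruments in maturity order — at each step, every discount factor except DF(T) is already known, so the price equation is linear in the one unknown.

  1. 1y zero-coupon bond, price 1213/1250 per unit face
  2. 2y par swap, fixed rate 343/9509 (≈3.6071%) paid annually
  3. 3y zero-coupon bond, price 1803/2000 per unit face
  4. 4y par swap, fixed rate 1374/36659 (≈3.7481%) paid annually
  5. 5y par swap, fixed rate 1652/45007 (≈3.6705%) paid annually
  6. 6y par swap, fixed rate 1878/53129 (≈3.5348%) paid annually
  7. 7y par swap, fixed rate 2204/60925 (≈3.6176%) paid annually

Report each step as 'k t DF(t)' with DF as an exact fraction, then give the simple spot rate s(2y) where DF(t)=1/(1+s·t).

1 1 1213/1250
2 2 4657/5000
3 3 1803/2000
4 4 4313/5000
5 5 2087/2500
6 6 4061/5000
7 7 1949/2500
s(2y) = (1/(4657/5000) − 1)/(2) = 343/9314 ≈ 3.6826%

step 1 [1y] zero: DF = P = 1213/1250 ≈ 0.970400
step 2 [2y] swap r/1=343/9509: DF=(1 − 343/9509·(0.970400))/(1+343/9509) = 4657/5000 ≈ 0.931400
step 3 [3y] zero: DF = P = 1803/2000 ≈ 0.901500
step 4 [4y] swap r/1=1374/36659: DF=(1 − 1374/36659·(0.970400+0.931400+0.901500))/(1+1374/36659) = 4313/5000 ≈ 0.862600
step 5 [5y] swap r/1=1652/45007: DF=(1 − 1652/45007·(0.970400+0.931400+0.901500+0.862600))/(1+1652/45007) = 2087/2500 ≈ 0.834800
step 6 [6y] swap r/1=1878/53129: DF=(1 − 1878/53129·(0.970400+0.931400+0.901500+0.862600+0.834800))/(1+1878/53129) = 4061/5000 ≈ 0.812200
step 7 [7y] swap r/1=2204/60925: DF=(1 − 2204/60925·(0.970400+0.931400+0.901500+0.862600+0.834800+0.812200))/(1+2204/60925) = 1949/2500 ≈ 0.779600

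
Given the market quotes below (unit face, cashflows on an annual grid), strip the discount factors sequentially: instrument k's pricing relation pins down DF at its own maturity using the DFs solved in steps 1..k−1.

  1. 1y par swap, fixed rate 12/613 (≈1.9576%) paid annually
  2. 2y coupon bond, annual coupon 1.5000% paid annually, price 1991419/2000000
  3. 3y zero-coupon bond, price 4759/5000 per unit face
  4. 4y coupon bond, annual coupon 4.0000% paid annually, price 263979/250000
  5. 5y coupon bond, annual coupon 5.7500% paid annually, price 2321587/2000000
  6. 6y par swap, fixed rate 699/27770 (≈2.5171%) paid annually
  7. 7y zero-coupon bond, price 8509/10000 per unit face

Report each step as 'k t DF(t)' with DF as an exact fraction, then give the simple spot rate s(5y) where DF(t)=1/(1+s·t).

step 1 [1y] swap r/1=12/613: DF=(1 − 12/613·(0))/(1+12/613) = 613/625 ≈ 0.980800
step 2 [2y] bond c/1=3/200: DF=(1991419/2000000 − 3/200·(0.980800))/(1+3/200) = 1933/2000 ≈ 0.966500
step 3 [3y] zero: DF = P = 4759/5000 ≈ 0.951800
step 4 [4y] bond c/1=1/25: DF=(263979/250000 − 1/25·(0.980800+0.966500+0.951800))/(1+1/25) = 4519/5000 ≈ 0.903800
step 5 [5y] bond c/1=23/400: DF=(2321587/2000000 − 23/400·(0.980800+0.966500+0.951800+0.903800))/(1+23/400) = 8909/10000 ≈ 0.890900
step 6 [6y] swap r/1=699/27770: DF=(1 − 699/27770·(0.980800+0.966500+0.951800+0.903800+0.890900))/(1+699/27770) = 4301/5000 ≈ 0.860200
step 7 [7y] zero: DF = P = 8509/10000 ≈ 0.850900

1 1 613/625
2 2 1933/2000
3 3 4759/5000
4 4 4519/5000
5 5 8909/10000
6 6 4301/5000
7 7 8509/10000
s(5y) = (1/(8909/10000) − 1)/(5) = 1091/44545 ≈ 2.4492%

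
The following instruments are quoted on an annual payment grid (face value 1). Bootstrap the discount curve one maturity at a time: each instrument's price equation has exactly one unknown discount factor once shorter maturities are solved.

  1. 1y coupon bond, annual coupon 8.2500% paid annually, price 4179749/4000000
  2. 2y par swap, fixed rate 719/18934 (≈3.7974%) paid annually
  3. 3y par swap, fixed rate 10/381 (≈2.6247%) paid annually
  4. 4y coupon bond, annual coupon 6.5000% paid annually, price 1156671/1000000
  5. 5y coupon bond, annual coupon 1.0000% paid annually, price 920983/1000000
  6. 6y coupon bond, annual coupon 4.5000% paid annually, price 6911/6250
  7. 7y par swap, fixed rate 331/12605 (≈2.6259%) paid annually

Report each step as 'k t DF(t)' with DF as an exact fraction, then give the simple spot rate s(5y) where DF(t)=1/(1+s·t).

1 1 9653/10000
2 2 9281/10000
3 3 463/500
4 4 457/500
5 5 8749/10000
6 6 8597/10000
7 7 1669/2000
s(5y) = (1/(8749/10000) − 1)/(5) = 1251/43745 ≈ 2.8598%

step 1 [1y] bond c/1=33/400: DF=(4179749/4000000 − 33/400·(0))/(1+33/400) = 9653/10000 ≈ 0.965300
step 2 [2y] swap r/1=719/18934: DF=(1 − 719/18934·(0.965300))/(1+719/18934) = 9281/10000 ≈ 0.928100
step 3 [3y] swap r/1=10/381: DF=(1 − 10/381·(0.965300+0.928100))/(1+10/381) = 463/500 ≈ 0.926000
step 4 [4y] bond c/1=13/200: DF=(1156671/1000000 − 13/200·(0.965300+0.928100+0.926000))/(1+13/200) = 457/500 ≈ 0.914000
step 5 [5y] bond c/1=1/100: DF=(920983/1000000 − 1/100·(0.965300+0.928100+0.926000+0.914000))/(1+1/100) = 8749/10000 ≈ 0.874900
step 6 [6y] bond c/1=9/200: DF=(6911/6250 − 9/200·(0.965300+0.928100+0.926000+0.914000+0.874900))/(1+9/200) = 8597/10000 ≈ 0.859700
step 7 [7y] swap r/1=331/12605: DF=(1 − 331/12605·(0.965300+0.928100+0.926000+0.914000+0.874900+0.859700))/(1+331/12605) = 1669/2000 ≈ 0.834500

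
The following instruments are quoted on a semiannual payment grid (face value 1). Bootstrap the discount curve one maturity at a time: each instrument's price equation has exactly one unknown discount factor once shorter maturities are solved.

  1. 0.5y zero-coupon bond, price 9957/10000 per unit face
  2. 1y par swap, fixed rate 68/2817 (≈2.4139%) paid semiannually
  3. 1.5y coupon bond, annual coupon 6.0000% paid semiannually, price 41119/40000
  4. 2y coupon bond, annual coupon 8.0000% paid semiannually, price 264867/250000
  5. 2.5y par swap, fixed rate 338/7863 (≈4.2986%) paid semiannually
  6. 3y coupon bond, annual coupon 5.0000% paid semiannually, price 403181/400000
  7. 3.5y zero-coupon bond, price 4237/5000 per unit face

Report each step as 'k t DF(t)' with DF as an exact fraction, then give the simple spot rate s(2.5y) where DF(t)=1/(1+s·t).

1 1/2 9957/10000
2 1 4881/5000
3 3/2 4703/5000
4 2 9067/10000
5 5/2 4493/5000
6 3 8683/10000
7 7/2 4237/5000
s(2.5y) = (1/(4493/5000) − 1)/(5/2) = 1014/22465 ≈ 4.5137%

step 1 [0.5y] zero: DF = P = 9957/10000 ≈ 0.995700
step 2 [1y] swap r/2=34/2817: DF=(1 − 34/2817·(0.995700))/(1+34/2817) = 4881/5000 ≈ 0.976200
step 3 [1.5y] bond c/2=3/100: DF=(41119/40000 − 3/100·(0.995700+0.976200))/(1+3/100) = 4703/5000 ≈ 0.940600
step 4 [2y] bond c/2=1/25: DF=(264867/250000 − 1/25·(0.995700+0.976200+0.940600))/(1+1/25) = 9067/10000 ≈ 0.906700
step 5 [2.5y] swap r/2=169/7863: DF=(1 − 169/7863·(0.995700+0.976200+0.940600+0.906700))/(1+169/7863) = 4493/5000 ≈ 0.898600
step 6 [3y] bond c/2=1/40: DF=(403181/400000 − 1/40·(0.995700+0.976200+0.940600+0.906700+0.898600))/(1+1/40) = 8683/10000 ≈ 0.868300
step 7 [3.5y] zero: DF = P = 4237/5000 ≈ 0.847400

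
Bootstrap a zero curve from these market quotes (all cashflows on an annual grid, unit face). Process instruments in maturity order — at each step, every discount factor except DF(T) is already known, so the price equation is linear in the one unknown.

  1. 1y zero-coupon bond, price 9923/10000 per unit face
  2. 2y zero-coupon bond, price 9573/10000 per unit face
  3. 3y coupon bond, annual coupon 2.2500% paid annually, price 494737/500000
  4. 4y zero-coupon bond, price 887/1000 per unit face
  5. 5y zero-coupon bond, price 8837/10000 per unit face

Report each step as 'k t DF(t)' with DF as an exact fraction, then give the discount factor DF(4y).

1 1 9923/10000
2 2 9573/10000
3 3 578/625
4 4 887/1000
5 5 8837/10000
DF(4y) = 887/1000 ≈ 0.887000

step 1 [1y] zero: DF = P = 9923/10000 ≈ 0.992300
step 2 [2y] zero: DF = P = 9573/10000 ≈ 0.957300
step 3 [3y] bond c/1=9/400: DF=(494737/500000 − 9/400·(0.992300+0.957300))/(1+9/400) = 578/625 ≈ 0.924800
step 4 [4y] zero: DF = P = 887/1000 ≈ 0.887000
step 5 [5y] zero: DF = P = 8837/10000 ≈ 0.883700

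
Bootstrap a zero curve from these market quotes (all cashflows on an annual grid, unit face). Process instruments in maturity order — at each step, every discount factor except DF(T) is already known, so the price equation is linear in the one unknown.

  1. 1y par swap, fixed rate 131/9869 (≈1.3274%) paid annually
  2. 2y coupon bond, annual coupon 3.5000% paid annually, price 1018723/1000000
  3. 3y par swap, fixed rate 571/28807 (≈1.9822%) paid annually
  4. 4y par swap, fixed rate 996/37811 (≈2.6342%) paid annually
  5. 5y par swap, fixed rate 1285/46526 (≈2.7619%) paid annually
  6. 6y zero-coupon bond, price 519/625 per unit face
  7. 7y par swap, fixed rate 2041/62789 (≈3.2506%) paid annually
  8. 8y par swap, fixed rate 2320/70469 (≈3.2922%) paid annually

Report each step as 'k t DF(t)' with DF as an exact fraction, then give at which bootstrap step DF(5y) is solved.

step 1 [1y] swap r/1=131/9869: DF=(1 − 131/9869·(0))/(1+131/9869) = 9869/10000 ≈ 0.986900
step 2 [2y] bond c/1=7/200: DF=(1018723/1000000 − 7/200·(0.986900))/(1+7/200) = 9509/10000 ≈ 0.950900
step 3 [3y] swap r/1=571/28807: DF=(1 − 571/28807·(0.986900+0.950900))/(1+571/28807) = 9429/10000 ≈ 0.942900
step 4 [4y] swap r/1=996/37811: DF=(1 − 996/37811·(0.986900+0.950900+0.942900))/(1+996/37811) = 2251/2500 ≈ 0.900400
step 5 [5y] swap r/1=1285/46526: DF=(1 − 1285/46526·(0.986900+0.950900+0.942900+0.900400))/(1+1285/46526) = 1743/2000 ≈ 0.871500
step 6 [6y] zero: DF = P = 519/625 ≈ 0.830400
step 7 [7y] swap r/1=2041/62789: DF=(1 − 2041/62789·(0.986900+0.950900+0.942900+0.900400+0.871500+0.830400))/(1+2041/62789) = 7959/10000 ≈ 0.795900
step 8 [8y] swap r/1=2320/70469: DF=(1 − 2320/70469·(0.986900+0.950900+0.942900+0.900400+0.871500+0.830400+0.795900))/(1+2320/70469) = 96/125 ≈ 0.768000

1 1 9869/10000
2 2 9509/10000
3 3 9429/10000
4 4 2251/2500
5 5 1743/2000
6 6 519/625
7 7 7959/10000
8 8 96/125
DF(5y) is solved at step 5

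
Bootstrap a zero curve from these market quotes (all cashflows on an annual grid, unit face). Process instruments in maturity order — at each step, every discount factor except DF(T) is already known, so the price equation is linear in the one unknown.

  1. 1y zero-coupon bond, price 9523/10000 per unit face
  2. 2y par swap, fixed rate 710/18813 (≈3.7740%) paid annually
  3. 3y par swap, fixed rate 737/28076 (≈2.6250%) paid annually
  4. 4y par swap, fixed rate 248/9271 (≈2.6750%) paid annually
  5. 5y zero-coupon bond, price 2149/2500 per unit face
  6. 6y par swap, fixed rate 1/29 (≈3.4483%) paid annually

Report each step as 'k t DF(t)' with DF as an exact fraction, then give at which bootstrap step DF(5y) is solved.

step 1 [1y] zero: DF = P = 9523/10000 ≈ 0.952300
step 2 [2y] swap r/1=710/18813: DF=(1 − 710/18813·(0.952300))/(1+710/18813) = 929/1000 ≈ 0.929000
step 3 [3y] swap r/1=737/28076: DF=(1 − 737/28076·(0.952300+0.929000))/(1+737/28076) = 9263/10000 ≈ 0.926300
step 4 [4y] swap r/1=248/9271: DF=(1 − 248/9271·(0.952300+0.929000+0.926300))/(1+248/9271) = 563/625 ≈ 0.900800
step 5 [5y] zero: DF = P = 2149/2500 ≈ 0.859600
step 6 [6y] swap r/1=1/29: DF=(1 − 1/29·(0.952300+0.929000+0.926300+0.900800+0.859600))/(1+1/29) = 509/625 ≈ 0.814400

1 1 9523/10000
2 2 929/1000
3 3 9263/10000
4 4 563/625
5 5 2149/2500
6 6 509/625
DF(5y) is solved at step 5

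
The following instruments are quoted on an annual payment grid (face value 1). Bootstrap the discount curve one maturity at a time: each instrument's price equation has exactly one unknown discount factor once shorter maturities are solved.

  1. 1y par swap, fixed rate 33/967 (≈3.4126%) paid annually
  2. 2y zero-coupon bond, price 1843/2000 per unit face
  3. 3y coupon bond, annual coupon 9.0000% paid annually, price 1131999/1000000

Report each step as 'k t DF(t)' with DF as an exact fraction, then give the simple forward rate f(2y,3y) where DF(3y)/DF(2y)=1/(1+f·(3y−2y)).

step 1 [1y] swap r/1=33/967: DF=(1 − 33/967·(0))/(1+33/967) = 967/1000 ≈ 0.967000
step 2 [2y] zero: DF = P = 1843/2000 ≈ 0.921500
step 3 [3y] bond c/1=9/100: DF=(1131999/1000000 − 9/100·(0.967000+0.921500))/(1+9/100) = 4413/5000 ≈ 0.882600

1 1 967/1000
2 2 1843/2000
3 3 4413/5000
f(2y,3y) = ((1843/2000)/(4413/5000) − 1)/(1) = 389/8826 ≈ 4.4074%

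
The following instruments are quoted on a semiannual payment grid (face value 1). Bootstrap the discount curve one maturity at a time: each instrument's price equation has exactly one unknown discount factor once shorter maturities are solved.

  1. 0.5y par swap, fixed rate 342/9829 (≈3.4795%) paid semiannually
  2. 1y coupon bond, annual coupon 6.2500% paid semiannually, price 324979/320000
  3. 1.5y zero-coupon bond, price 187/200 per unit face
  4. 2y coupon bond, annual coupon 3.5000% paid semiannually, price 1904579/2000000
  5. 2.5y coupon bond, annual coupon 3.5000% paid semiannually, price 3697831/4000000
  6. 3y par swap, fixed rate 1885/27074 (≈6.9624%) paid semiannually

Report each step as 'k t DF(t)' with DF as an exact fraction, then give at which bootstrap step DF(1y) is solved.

step 1 [0.5y] swap r/2=171/9829: DF=(1 − 171/9829·(0))/(1+171/9829) = 9829/10000 ≈ 0.982900
step 2 [1y] bond c/2=1/32: DF=(324979/320000 − 1/32·(0.982900))/(1+1/32) = 191/200 ≈ 0.955000
step 3 [1.5y] zero: DF = P = 187/200 ≈ 0.935000
step 4 [2y] bond c/2=7/400: DF=(1904579/2000000 − 7/400·(0.982900+0.955000+0.935000))/(1+7/400) = 1773/2000 ≈ 0.886500
step 5 [2.5y] bond c/2=7/400: DF=(3697831/4000000 − 7/400·(0.982900+0.955000+0.935000+0.886500))/(1+7/400) = 8439/10000 ≈ 0.843900
step 6 [3y] swap r/2=1885/54148: DF=(1 − 1885/54148·(0.982900+0.955000+0.935000+0.886500+0.843900))/(1+1885/54148) = 1623/2000 ≈ 0.811500

1 1/2 9829/10000
2 1 191/200
3 3/2 187/200
4 2 1773/2000
5 5/2 8439/10000
6 3 1623/2000
DF(1y) is solved at step 2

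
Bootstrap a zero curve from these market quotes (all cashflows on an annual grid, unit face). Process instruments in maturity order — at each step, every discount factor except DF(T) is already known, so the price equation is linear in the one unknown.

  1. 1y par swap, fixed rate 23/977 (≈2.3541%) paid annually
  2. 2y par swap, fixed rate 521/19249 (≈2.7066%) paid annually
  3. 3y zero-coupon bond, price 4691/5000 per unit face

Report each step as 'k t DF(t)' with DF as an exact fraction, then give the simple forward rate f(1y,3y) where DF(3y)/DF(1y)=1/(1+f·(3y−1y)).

step 1 [1y] swap r/1=23/977: DF=(1 − 23/977·(0))/(1+23/977) = 977/1000 ≈ 0.977000
step 2 [2y] swap r/1=521/19249: DF=(1 − 521/19249·(0.977000))/(1+521/19249) = 9479/10000 ≈ 0.947900
step 3 [3y] zero: DF = P = 4691/5000 ≈ 0.938200

1 1 977/1000
2 2 9479/10000
3 3 4691/5000
f(1y,3y) = ((977/1000)/(4691/5000) − 1)/(2) = 97/4691 ≈ 2.0678%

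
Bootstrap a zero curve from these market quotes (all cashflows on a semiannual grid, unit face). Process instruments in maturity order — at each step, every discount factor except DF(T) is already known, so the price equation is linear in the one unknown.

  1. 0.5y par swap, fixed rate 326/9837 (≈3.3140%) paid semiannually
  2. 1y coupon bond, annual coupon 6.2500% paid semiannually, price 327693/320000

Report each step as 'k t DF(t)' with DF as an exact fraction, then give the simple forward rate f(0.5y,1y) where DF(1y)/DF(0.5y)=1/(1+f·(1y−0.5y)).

step 1 [0.5y] swap r/2=163/9837: DF=(1 − 163/9837·(0))/(1+163/9837) = 9837/10000 ≈ 0.983700
step 2 [1y] bond c/2=1/32: DF=(327693/320000 − 1/32·(0.983700))/(1+1/32) = 602/625 ≈ 0.963200

1 1/2 9837/10000
2 1 602/625
f(0.5y,1y) = ((9837/10000)/(602/625) − 1)/(1/2) = 205/4816 ≈ 4.2566%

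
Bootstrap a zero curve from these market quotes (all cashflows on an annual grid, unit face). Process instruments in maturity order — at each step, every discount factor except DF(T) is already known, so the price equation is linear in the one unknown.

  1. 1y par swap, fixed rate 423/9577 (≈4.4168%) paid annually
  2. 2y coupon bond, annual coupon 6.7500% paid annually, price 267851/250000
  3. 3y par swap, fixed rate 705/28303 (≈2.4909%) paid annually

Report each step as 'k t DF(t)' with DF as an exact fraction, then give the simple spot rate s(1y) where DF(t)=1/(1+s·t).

step 1 [1y] swap r/1=423/9577: DF=(1 − 423/9577·(0))/(1+423/9577) = 9577/10000 ≈ 0.957700
step 2 [2y] bond c/1=27/400: DF=(267851/250000 − 27/400·(0.957700))/(1+27/400) = 9431/10000 ≈ 0.943100
step 3 [3y] swap r/1=705/28303: DF=(1 − 705/28303·(0.957700+0.943100))/(1+705/28303) = 1859/2000 ≈ 0.929500

1 1 9577/10000
2 2 9431/10000
3 3 1859/2000
s(1y) = (1/(9577/10000) − 1)/(1) = 423/9577 ≈ 4.4168%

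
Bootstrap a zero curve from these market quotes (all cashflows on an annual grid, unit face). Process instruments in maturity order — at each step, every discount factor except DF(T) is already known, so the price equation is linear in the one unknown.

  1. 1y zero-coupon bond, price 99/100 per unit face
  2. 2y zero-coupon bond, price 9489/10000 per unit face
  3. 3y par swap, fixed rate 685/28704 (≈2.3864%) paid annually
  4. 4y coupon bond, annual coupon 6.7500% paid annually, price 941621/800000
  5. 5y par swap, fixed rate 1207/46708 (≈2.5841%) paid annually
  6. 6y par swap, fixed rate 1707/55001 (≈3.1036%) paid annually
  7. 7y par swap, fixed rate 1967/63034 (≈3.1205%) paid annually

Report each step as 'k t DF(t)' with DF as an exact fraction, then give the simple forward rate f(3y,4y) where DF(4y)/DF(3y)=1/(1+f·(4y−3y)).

1 1 99/100
2 2 9489/10000
3 3 1863/2000
4 4 9211/10000
5 5 8793/10000
6 6 8293/10000
7 7 8033/10000
f(3y,4y) = ((1863/2000)/(9211/10000) − 1)/(1) = 104/9211 ≈ 1.1291%

step 1 [1y] zero: DF = P = 99/100 ≈ 0.990000
step 2 [2y] zero: DF = P = 9489/10000 ≈ 0.948900
step 3 [3y] swap r/1=685/28704: DF=(1 − 685/28704·(0.990000+0.948900))/(1+685/28704) = 1863/2000 ≈ 0.931500
step 4 [4y] bond c/1=27/400: DF=(941621/800000 − 27/400·(0.990000+0.948900+0.931500))/(1+27/400) = 9211/10000 ≈ 0.921100
step 5 [5y] swap r/1=1207/46708: DF=(1 − 1207/46708·(0.990000+0.948900+0.931500+0.921100))/(1+1207/46708) = 8793/10000 ≈ 0.879300
step 6 [6y] swap r/1=1707/55001: DF=(1 − 1707/55001·(0.990000+0.948900+0.931500+0.921100+0.879300))/(1+1707/55001) = 8293/10000 ≈ 0.829300
step 7 [7y] swap r/1=1967/63034: DF=(1 − 1967/63034·(0.990000+0.948900+0.931500+0.921100+0.879300+0.829300))/(1+1967/63034) = 8033/10000 ≈ 0.803300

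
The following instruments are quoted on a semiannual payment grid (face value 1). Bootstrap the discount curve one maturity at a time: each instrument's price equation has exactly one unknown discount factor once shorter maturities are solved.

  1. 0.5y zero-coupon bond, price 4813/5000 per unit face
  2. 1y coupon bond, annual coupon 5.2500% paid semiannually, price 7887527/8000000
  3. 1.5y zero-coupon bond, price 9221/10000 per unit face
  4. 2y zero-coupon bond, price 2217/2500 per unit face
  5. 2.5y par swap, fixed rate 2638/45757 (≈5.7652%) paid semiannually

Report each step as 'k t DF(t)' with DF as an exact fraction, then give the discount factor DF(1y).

step 1 [0.5y] zero: DF = P = 4813/5000 ≈ 0.962600
step 2 [1y] bond c/2=21/800: DF=(7887527/8000000 − 21/800·(0.962600))/(1+21/800) = 9361/10000 ≈ 0.936100
step 3 [1.5y] zero: DF = P = 9221/10000 ≈ 0.922100
step 4 [2y] zero: DF = P = 2217/2500 ≈ 0.886800
step 5 [2.5y] swap r/2=1319/45757: DF=(1 − 1319/45757·(0.962600+0.936100+0.922100+0.886800))/(1+1319/45757) = 8681/10000 ≈ 0.868100

1 1/2 4813/5000
2 1 9361/10000
3 3/2 9221/10000
4 2 2217/2500
5 5/2 8681/10000
DF(1y) = 9361/10000 ≈ 0.936100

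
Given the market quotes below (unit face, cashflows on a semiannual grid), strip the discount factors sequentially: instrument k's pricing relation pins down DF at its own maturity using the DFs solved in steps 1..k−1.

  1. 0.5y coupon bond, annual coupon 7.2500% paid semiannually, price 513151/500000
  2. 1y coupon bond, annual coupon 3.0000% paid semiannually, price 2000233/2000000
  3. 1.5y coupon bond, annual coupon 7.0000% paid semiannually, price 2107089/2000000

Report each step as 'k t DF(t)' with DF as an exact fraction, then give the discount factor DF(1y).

step 1 [0.5y] bond c/2=29/800: DF=(513151/500000 − 29/800·(0))/(1+29/800) = 619/625 ≈ 0.990400
step 2 [1y] bond c/2=3/200: DF=(2000233/2000000 − 3/200·(0.990400))/(1+3/200) = 9707/10000 ≈ 0.970700
step 3 [1.5y] bond c/2=7/200: DF=(2107089/2000000 − 7/200·(0.990400+0.970700))/(1+7/200) = 2379/2500 ≈ 0.951600

1 1/2 619/625
2 1 9707/10000
3 3/2 2379/2500
DF(1y) = 9707/10000 ≈ 0.970700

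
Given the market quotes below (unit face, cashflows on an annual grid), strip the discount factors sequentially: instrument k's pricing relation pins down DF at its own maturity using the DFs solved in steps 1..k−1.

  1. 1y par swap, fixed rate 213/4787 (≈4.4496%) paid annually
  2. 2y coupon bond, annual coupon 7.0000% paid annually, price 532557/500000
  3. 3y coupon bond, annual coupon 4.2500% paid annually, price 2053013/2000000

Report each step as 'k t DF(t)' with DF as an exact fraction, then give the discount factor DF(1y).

1 1 4787/5000
2 2 583/625
3 3 2269/2500
DF(1y) = 4787/5000 ≈ 0.957400

step 1 [1y] swap r/1=213/4787: DF=(1 − 213/4787·(0))/(1+213/4787) = 4787/5000 ≈ 0.957400
step 2 [2y] bond c/1=7/100: DF=(532557/500000 − 7/100·(0.957400))/(1+7/100) = 583/625 ≈ 0.932800
step 3 [3y] bond c/1=17/400: DF=(2053013/2000000 − 17/400·(0.957400+0.932800))/(1+17/400) = 2269/2500 ≈ 0.907600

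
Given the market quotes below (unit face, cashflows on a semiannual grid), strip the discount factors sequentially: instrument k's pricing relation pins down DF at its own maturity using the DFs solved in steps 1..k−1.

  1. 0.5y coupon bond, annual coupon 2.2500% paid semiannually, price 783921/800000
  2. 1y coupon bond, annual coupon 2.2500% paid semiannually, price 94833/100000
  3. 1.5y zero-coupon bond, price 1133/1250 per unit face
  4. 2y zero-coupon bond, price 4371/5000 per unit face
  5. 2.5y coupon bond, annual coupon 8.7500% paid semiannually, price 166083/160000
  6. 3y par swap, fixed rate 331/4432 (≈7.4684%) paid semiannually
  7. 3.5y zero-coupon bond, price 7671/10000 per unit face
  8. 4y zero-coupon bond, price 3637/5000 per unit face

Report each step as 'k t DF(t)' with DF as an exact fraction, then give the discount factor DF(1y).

step 1 [0.5y] bond c/2=9/800: DF=(783921/800000 − 9/800·(0))/(1+9/800) = 969/1000 ≈ 0.969000
step 2 [1y] bond c/2=9/800: DF=(94833/100000 − 9/800·(0.969000))/(1+9/800) = 927/1000 ≈ 0.927000
step 3 [1.5y] zero: DF = P = 1133/1250 ≈ 0.906400
step 4 [2y] zero: DF = P = 4371/5000 ≈ 0.874200
step 5 [2.5y] bond c/2=7/160: DF=(166083/160000 − 7/160·(0.969000+0.927000+0.906400+0.874200))/(1+7/160) = 2101/2500 ≈ 0.840400
step 6 [3y] swap r/2=331/8864: DF=(1 − 331/8864·(0.969000+0.927000+0.906400+0.874200+0.840400))/(1+331/8864) = 4007/5000 ≈ 0.801400
step 7 [3.5y] zero: DF = P = 7671/10000 ≈ 0.767100
step 8 [4y] zero: DF = P = 3637/5000 ≈ 0.727400

1 1/2 969/1000
2 1 927/1000
3 3/2 1133/1250
4 2 4371/5000
5 5/2 2101/2500
6 3 4007/5000
7 7/2 7671/10000
8 4 3637/5000
DF(1y) = 927/1000 ≈ 0.927000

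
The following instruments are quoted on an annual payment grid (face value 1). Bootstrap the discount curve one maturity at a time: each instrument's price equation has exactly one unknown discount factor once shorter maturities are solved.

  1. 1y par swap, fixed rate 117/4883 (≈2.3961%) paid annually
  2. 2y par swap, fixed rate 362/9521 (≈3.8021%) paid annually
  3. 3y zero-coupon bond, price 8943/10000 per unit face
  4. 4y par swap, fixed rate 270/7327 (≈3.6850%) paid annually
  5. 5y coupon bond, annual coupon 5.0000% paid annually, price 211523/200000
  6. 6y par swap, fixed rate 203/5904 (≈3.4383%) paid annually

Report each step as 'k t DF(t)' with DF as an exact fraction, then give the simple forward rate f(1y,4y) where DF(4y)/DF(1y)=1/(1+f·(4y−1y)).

1 1 4883/5000
2 2 2319/2500
3 3 8943/10000
4 4 173/200
5 5 1041/1250
6 6 8173/10000
f(1y,4y) = ((4883/5000)/(173/200) − 1)/(3) = 186/4325 ≈ 4.3006%

step 1 [1y] swap r/1=117/4883: DF=(1 − 117/4883·(0))/(1+117/4883) = 4883/5000 ≈ 0.976600
step 2 [2y] swap r/1=362/9521: DF=(1 − 362/9521·(0.976600))/(1+362/9521) = 2319/2500 ≈ 0.927600
step 3 [3y] zero: DF = P = 8943/10000 ≈ 0.894300
step 4 [4y] swap r/1=270/7327: DF=(1 − 270/7327·(0.976600+0.927600+0.894300))/(1+270/7327) = 173/200 ≈ 0.865000
step 5 [5y] bond c/1=1/20: DF=(211523/200000 − 1/20·(0.976600+0.927600+0.894300+0.865000))/(1+1/20) = 1041/1250 ≈ 0.832800
step 6 [6y] swap r/1=203/5904: DF=(1 − 203/5904·(0.976600+0.927600+0.894300+0.865000+0.832800))/(1+203/5904) = 8173/10000 ≈ 0.817300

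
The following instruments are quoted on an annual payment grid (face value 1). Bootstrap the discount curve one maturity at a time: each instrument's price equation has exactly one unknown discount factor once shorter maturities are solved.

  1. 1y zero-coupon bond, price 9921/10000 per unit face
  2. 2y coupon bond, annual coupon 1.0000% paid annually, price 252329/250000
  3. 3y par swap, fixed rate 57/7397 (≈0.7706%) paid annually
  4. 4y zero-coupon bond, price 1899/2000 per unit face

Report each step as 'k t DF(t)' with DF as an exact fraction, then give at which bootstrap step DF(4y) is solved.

step 1 [1y] zero: DF = P = 9921/10000 ≈ 0.992100
step 2 [2y] bond c/1=1/100: DF=(252329/250000 − 1/100·(0.992100))/(1+1/100) = 1979/2000 ≈ 0.989500
step 3 [3y] swap r/1=57/7397: DF=(1 − 57/7397·(0.992100+0.989500))/(1+57/7397) = 2443/2500 ≈ 0.977200
step 4 [4y] zero: DF = P = 1899/2000 ≈ 0.949500

1 1 9921/10000
2 2 1979/2000
3 3 2443/2500
4 4 1899/2000
DF(4y) is solved at step 4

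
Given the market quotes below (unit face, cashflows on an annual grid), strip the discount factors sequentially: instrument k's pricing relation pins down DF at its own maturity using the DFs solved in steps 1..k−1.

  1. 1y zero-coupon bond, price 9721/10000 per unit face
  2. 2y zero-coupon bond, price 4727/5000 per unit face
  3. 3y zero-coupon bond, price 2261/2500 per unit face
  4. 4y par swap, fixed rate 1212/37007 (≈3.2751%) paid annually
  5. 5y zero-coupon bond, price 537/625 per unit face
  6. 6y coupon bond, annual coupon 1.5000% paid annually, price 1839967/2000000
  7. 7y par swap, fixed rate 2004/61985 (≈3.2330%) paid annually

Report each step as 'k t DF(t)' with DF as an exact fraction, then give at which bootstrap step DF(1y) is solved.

1 1 9721/10000
2 2 4727/5000
3 3 2261/2500
4 4 2197/2500
5 5 537/625
6 6 839/1000
7 7 1999/2500
DF(1y) is solved at step 1

step 1 [1y] zero: DF = P = 9721/10000 ≈ 0.972100
step 2 [2y] zero: DF = P = 4727/5000 ≈ 0.945400
step 3 [3y] zero: DF = P = 2261/2500 ≈ 0.904400
step 4 [4y] swap r/1=1212/37007: DF=(1 − 1212/37007·(0.972100+0.945400+0.904400))/(1+1212/37007) = 2197/2500 ≈ 0.878800
step 5 [5y] zero: DF = P = 537/625 ≈ 0.859200
step 6 [6y] bond c/1=3/200: DF=(1839967/2000000 − 3/200·(0.972100+0.945400+0.904400+0.878800+0.859200))/(1+3/200) = 839/1000 ≈ 0.839000
step 7 [7y] swap r/1=2004/61985: DF=(1 − 2004/61985·(0.972100+0.945400+0.904400+0.878800+0.859200+0.839000))/(1+2004/61985) = 1999/2500 ≈ 0.799600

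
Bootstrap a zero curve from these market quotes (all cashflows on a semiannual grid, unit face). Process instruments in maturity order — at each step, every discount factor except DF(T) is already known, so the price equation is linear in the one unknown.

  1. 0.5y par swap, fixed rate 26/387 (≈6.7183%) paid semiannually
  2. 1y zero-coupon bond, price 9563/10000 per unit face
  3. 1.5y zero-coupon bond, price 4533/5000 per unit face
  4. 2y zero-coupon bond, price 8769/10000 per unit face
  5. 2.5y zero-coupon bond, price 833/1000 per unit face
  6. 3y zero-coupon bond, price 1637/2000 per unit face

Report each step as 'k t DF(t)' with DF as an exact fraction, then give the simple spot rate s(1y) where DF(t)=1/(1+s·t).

1 1/2 387/400
2 1 9563/10000
3 3/2 4533/5000
4 2 8769/10000
5 5/2 833/1000
6 3 1637/2000
s(1y) = (1/(9563/10000) − 1)/(1) = 437/9563 ≈ 4.5697%

step 1 [0.5y] swap r/2=13/387: DF=(1 − 13/387·(0))/(1+13/387) = 387/400 ≈ 0.967500
step 2 [1y] zero: DF = P = 9563/10000 ≈ 0.956300
step 3 [1.5y] zero: DF = P = 4533/5000 ≈ 0.906600
step 4 [2y] zero: DF = P = 8769/10000 ≈ 0.876900
step 5 [2.5y] zero: DF = P = 833/1000 ≈ 0.833000
step 6 [3y] zero: DF = P = 1637/2000 ≈ 0.818500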